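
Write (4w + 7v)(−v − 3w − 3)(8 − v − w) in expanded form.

−167vw + 32v^2w + 37vw^2 − 84w^2 + 12w^3 − 96w − 35v^2 + 7v^3 − 168v

(4w + 7v)(−v − 3w − 3)(8 − v − w)
= (−4vw − 12w^2 − 12w − 7v^2 − 21vw − 21v)(8 − v − w)    [distributive law]
= (−25vw − 12w^2 − 12w − 7v^2 − 21v)(8 − v − w)    [combine like terms]
= −200vw + 25v^2w + 25vw^2 − 96w^2 + 12vw^2 + 12w^3 − 96w + 12vw + 12w^2 − 56v^2 + 7v^3 + 7v^2w − 168v + 21v^2 + 21vw    [distributive law]
= −167vw + 32v^2w + 37vw^2 − 84w^2 + 12w^3 − 96w − 35v^2 + 7v^3 − 168v    [combine like terms]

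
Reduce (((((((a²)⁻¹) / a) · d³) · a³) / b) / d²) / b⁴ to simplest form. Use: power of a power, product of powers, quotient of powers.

b⁻⁵d

(((((((a²)⁻¹) / a) · d³) · a³) / b) / d²) / b⁴
= (((((a⁻² / a) · d³) · a³) / b) / d²) / b⁴    [power of a power]
= ((((a⁻³ · d³) · a³) / b) / d²) / b⁴    [quotient of powers]
= b⁻⁵d    [quotient of powers; product of powers]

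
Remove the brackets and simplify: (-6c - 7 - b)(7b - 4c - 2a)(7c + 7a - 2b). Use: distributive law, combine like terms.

(-6c - 7 - b)(7b - 4c - 2a)(7c + 7a - 2b)
= (-42bc + 24c^2 + 12ac - 49b + 28c + 14a - 7b^2 + 4bc + 2ab)(7c + 7a - 2b)    [distributive law]
= (-38bc + 24c^2 + 12ac - 49b + 28c + 14a - 7b^2 + 2ab)(7c + 7a - 2b)    [combine like terms]
= -266bc^2 - 266abc + 76b^2c + 168c^3 + 168ac^2 - 48bc^2 + 84ac^2 + 84a^2c - 24abc - 343bc - 343ab + 98b^2 + 196c^2 + 196ac - 56bc + 98ac + 98a^2 - 28ab - 49b^2c - 49ab^2 + 14b^3 + 14abc + 14a^2b - 4ab^2    [distributive law]
= -314bc^2 - 276abc + 27b^2c + 168c^3 + 252ac^2 + 84a^2c - 399bc - 371ab + 98b^2 + 196c^2 + 294ac + 98a^2 - 53ab^2 + 14b^3 + 14a^2b    [combine like terms]

-314bc^2 - 276abc + 27b^2c + 168c^3 + 252ac^2 + 84a^2c - 399bc - 371ab + 98b^2 + 196c^2 + 294ac + 98a^2 - 53ab^2 + 14b^3 + 14a^2b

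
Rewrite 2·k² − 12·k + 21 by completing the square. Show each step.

2·k² − 12·k + 21
= 2(k² − 6·k) + 21    [factor out 2 from the k-terms]
= 2(k² − 6·k + 9 − 9) + 21    [add and subtract 9 inside the bracket]
= 2(k − 3)² − 18 + 21    [perfect-square identity]
= 2(k − 3)² + 3    [combine constants]

2(k − 3)² + 3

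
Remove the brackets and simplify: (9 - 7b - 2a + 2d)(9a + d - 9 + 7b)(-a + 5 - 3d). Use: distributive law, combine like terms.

(9 - 7b - 2a + 2d)(9a + d - 9 + 7b)(-a + 5 - 3d)
= (81a + 9d - 81 + 63b - 63ab - 7bd + 63b - 49b² - 18a² - 2ad + 18a - 14ab + 18ad + 2d² - 18d + 14bd)(-a + 5 - 3d)    [distributive law]
= (99a - 9d - 81 + 126b - 77ab + 7bd - 49b² - 18a² + 16ad + 2d²)(-a + 5 - 3d)    [combine like terms]
= -99a² + 495a - 297ad + 9ad - 45d + 27d² + 81a - 405 + 243d - 126ab + 630b - 378bd + 77a²b - 385ab + 231abd - 7abd + 35bd - 21bd² + 49ab² - 245b² + 147b²d + 18a³ - 90a² + 54a²d - 16a²d + 80ad - 48ad² - 2ad² + 10d² - 6d³    [distributive law]
= -189a² + 576a - 208ad + 198d + 37d² - 405 - 511ab + 630b - 343bd + 77a²b + 224abd - 21bd² + 49ab² - 245b² + 147b²d + 18a³ + 38a²d - 50ad² - 6d³    [combine like terms]

-189a² + 576a - 208ad + 198d + 37d² - 405 - 511ab + 630b - 343bd + 77a²b + 224abd - 21bd² + 49ab² - 245b² + 147b²d + 18a³ + 38a²d - 50ad² - 6d³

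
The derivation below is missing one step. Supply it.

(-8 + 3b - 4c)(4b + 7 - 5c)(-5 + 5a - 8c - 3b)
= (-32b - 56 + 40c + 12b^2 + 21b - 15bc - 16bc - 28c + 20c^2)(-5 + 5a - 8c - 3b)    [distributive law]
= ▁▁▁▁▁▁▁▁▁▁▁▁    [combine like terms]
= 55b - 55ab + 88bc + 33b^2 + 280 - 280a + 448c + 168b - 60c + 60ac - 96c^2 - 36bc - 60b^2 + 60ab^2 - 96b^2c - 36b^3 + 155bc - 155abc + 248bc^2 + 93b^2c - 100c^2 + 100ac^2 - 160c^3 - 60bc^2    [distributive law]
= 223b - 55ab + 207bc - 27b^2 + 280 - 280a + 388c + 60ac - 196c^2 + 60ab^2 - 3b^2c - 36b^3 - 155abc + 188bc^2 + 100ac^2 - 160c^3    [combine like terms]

Applying combine like terms to the line above:

(-11b - 56 + 12c + 12b^2 - 31bc + 20c^2)(-5 + 5a - 8c - 3b)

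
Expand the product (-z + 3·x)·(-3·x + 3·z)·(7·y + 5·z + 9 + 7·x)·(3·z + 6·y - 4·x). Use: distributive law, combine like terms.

(-z + 3·x)·(-3·x + 3·z)·(7·y + 5·z + 9 + 7·x)·(3·z + 6·y - 4·x)
= (3·x·z - 3·z² - 9·x² + 9·x·z)·(7·y + 5·z + 9 + 7·x)·(3·z + 6·y - 4·x)    [distributive law]
= (12·x·z - 3·z² - 9·x²)·(7·y + 5·z + 9 + 7·x)·(3·z + 6·y - 4·x)    [combine like terms]
= (84·x·y·z + 60·x·z² + 108·x·z + 84·x²·z - 21·y·z² - 15·z³ - 27·z² - 21·x·z² - 63·x²·y - 45·x²·z - 81·x² - 63·x³)·(3·z + 6·y - 4·x)    [distributive law]
= (84·x·y·z + 39·x·z² + 108·x·z + 39·x²·z - 21·y·z² - 15·z³ - 27·z² - 63·x²·y - 81·x² - 63·x³)·(3·z + 6·y - 4·x)    [combine like terms]
= 252·x·y·z² + 504·x·y²·z - 336·x²·y·z + 117·x·z³ + 234·x·y·z² - 156·x²·z² + 324·x·z² + 648·x·y·z - 432·x²·z + 117·x²·z² + 234·x²·y·z - 156·x³·z - 63·y·z³ - 126·y²·z² + 84·x·y·z² - 45·z⁴ - 90·y·z³ + 60·x·z³ - 81·z³ - 162·y·z² + 108·x·z² - 189·x²·y·z - 378·x²·y² + 252·x³·y - 243·x²·z - 486·x²·y + 324·x³ - 189·x³·z - 378·x³·y + 252·x⁴    [distributive law]
= 570·x·y·z² + 504·x·y²·z - 291·x²·y·z + 177·x·z³ - 39·x²·z² + 432·x·z² + 648·x·y·z - 675·x²·z - 345·x³·z - 153·y·z³ - 126·y²·z² - 45·z⁴ - 81·z³ - 162·y·z² - 378·x²·y² - 126·x³·y - 486·x²·y + 324·x³ + 252·x⁴    [combine like terms]

570·x·y·z² + 504·x·y²·z - 291·x²·y·z + 177·x·z³ - 39·x²·z² + 432·x·z² + 648·x·y·z - 675·x²·z - 345·x³·z - 153·y·z³ - 126·y²·z² - 45·z⁴ - 81·z³ - 162·y·z² - 378·x²·y² - 126·x³·y - 486·x²·y + 324·x³ + 252·x⁴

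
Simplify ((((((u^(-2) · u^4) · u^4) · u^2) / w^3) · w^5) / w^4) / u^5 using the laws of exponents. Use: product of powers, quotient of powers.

u^3w^(-2)

((((((u^(-2) · u^4) · u^4) · u^2) / w^3) · w^5) / w^4) / u^5
= (((((u^2 · u^4) · u^2) / w^3) · w^5) / w^4) / u^5    [product of powers]
= ((((u^6 · u^2) / w^3) · w^5) / w^4) / u^5    [product of powers]
= (((u^8 / w^3) · w^5) / w^4) / u^5    [product of powers]
= u^3w^(-2)    [quotient of powers; product of powers]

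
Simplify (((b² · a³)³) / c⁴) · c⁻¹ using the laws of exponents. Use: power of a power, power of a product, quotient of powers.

a⁹·b⁶·c⁻⁵

(((b² · a³)³) / c⁴) · c⁻¹
= ((((b²)³) · ((a³)³)) / c⁴) · c⁻¹    [power of a product]
= ((b⁶ · ((a³)³)) / c⁴) · c⁻¹    [power of a power]
= ((b⁶ · a⁹) / c⁴) · c⁻¹    [power of a power]
= a⁹·b⁶·c⁻⁵    [quotient of powers]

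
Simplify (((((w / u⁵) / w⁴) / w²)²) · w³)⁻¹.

u¹⁰·w⁷

(((((w / u⁵) / w⁴) / w²)²) · w³)⁻¹
= (((((w / u⁵) / w⁴) / w²)²)⁻¹) · ((w³)⁻¹)    [power of a product]
= ((((w / u⁵) / w⁴) / w²)⁻²) · ((w³)⁻¹)    [power of a power]
= ((((w / u⁵) / w⁴)⁻²) / ((w²)⁻²)) · ((w³)⁻¹)    [power of a quotient]
= ((((w / u⁵)⁻²) / ((w⁴)⁻²)) / ((w²)⁻²)) · ((w³)⁻¹)    [power of a quotient]
= ((((w⁻²) / ((u⁵)⁻²)) / ((w⁴)⁻²)) / ((w²)⁻²)) · ((w³)⁻¹)    [power of a quotient]
= (((w⁻² / u⁻¹⁰) / ((w⁴)⁻²)) / ((w²)⁻²)) · ((w³)⁻¹)    [power of a power]
= (((w⁻² / u⁻¹⁰) / w⁻⁸) / ((w²)⁻²)) · ((w³)⁻¹)    [power of a power]
= (((w⁻² / u⁻¹⁰) / w⁻⁸) / w⁻⁴) · ((w³)⁻¹)    [power of a power]
= (((w⁻² / u⁻¹⁰) / w⁻⁸) / w⁻⁴) · w⁻³    [power of a power]
= u¹⁰·w⁷    [quotient of powers; product of powers]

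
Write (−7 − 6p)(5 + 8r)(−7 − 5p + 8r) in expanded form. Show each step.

245 + 385p + 112r + 376pr − 448r^2 + 150p^2 + 240p^2r − 384pr^2

(−7 − 6p)(5 + 8r)(−7 − 5p + 8r)
= (−35 − 56r − 30p − 48pr)(−7 − 5p + 8r)    [distributive law]
= 245 + 175p − 280r + 392r + 280pr − 448r^2 + 210p + 150p^2 − 240pr + 336pr + 240p^2r − 384pr^2    [distributive law]
= 245 + 385p + 112r + 376pr − 448r^2 + 150p^2 + 240p^2r − 384pr^2    [combine like terms]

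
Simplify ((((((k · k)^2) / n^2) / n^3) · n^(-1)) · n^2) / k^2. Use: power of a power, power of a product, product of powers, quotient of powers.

((((((k · k)^2) / n^2) / n^3) · n^(-1)) · n^2) / k^2
= ((((((k^2) · (k^2)) / n^2) / n^3) · n^(-1)) · n^2) / k^2    [power of a product]
= ((((k^4 / n^2) / n^3) · n^(-1)) · n^2) / k^2    [product of powers]
= k^2n^(-4)    [quotient of powers; product of powers]

k^2n^(-4)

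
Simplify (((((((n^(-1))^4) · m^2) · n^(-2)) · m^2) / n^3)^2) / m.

(((((((n^(-1))^4) · m^2) · n^(-2)) · m^2) / n^3)^2) / m
= (((((((n^(-1))^4) · m^2) · n^(-2)) · m^2)^2) / ((n^3)^2)) / m    [power of a quotient]
= (((((((n^(-1))^4) · m^2) · n^(-2))^2) · ((m^2)^2)) / ((n^3)^2)) / m    [power of a product]
= (((((((n^(-1))^4) · m^2)^2) · ((n^(-2))^2)) · ((m^2)^2)) / ((n^3)^2)) / m    [power of a product]
= (((((((n^(-1))^4)^2) · ((m^2)^2)) · ((n^(-2))^2)) · ((m^2)^2)) / ((n^3)^2)) / m    [power of a product]
= ((((((n^(-1))^8) · ((m^2)^2)) · ((n^(-2))^2)) · ((m^2)^2)) / ((n^3)^2)) / m    [power of a power]
= ((((n^(-8) · ((m^2)^2)) · ((n^(-2))^2)) · ((m^2)^2)) / ((n^3)^2)) / m    [power of a power]
= ((((n^(-8) · m^4) · ((n^(-2))^2)) · ((m^2)^2)) / ((n^3)^2)) / m    [power of a power]
= ((((n^(-8) · m^4) · n^(-4)) · ((m^2)^2)) / ((n^3)^2)) / m    [power of a power]
= ((((n^(-8) · m^4) · n^(-4)) · m^4) / ((n^3)^2)) / m    [power of a power]
= ((((n^(-8) · m^4) · n^(-4)) · m^4) / n^6) / m    [power of a power]
= m^7n^(-18)    [quotient of powers; product of powers]

m^7n^(-18)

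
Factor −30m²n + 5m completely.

5m(−6mn + 1)

−30m²n + 5m
= 5(−6m²n + m)    [factor out 5]
= 5m(−6mn + 1)    [factor out m]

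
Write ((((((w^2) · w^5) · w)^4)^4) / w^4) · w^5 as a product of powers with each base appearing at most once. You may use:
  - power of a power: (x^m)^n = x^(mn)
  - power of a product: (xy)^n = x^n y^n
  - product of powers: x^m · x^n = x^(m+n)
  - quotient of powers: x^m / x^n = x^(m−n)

w^129

((((((w^2) · w^5) · w)^4)^4) / w^4) · w^5
= (((((w^2) · w^5) · w)^16) / w^4) · w^5    [power of a power]
= (((((w^2) · w^5)^16) · (w^16)) / w^4) · w^5    [power of a product]
= (((((w^2)^16) · ((w^5)^16)) · (w^16)) / w^4) · w^5    [power of a product]
= ((((w^32) · ((w^5)^16)) · (w^16)) / w^4) · w^5    [power of a power]
= (((w^32 · w^80) · (w^16)) / w^4) · w^5    [power of a power]
= ((w^112 · (w^16)) / w^4) · w^5    [product of powers]
= (w^128 / w^4) · w^5    [product of powers]
= w^124 · w^5    [quotient of powers]
= w^129    [product of powers]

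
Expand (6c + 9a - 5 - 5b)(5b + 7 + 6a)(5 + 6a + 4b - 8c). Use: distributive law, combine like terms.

798bc + 204abc + 320b^2c - 240bc^2 + 490c + 168ac - 336c^2 - 216a^2c - 288ac^2 - 153ab + 306a^2b - 90ab^2 - 45a + 468a^2 + 324a^3 - 440b - 365b^2 - 175 - 100b^3

(6c + 9a - 5 - 5b)(5b + 7 + 6a)(5 + 6a + 4b - 8c)
= (30bc + 42c + 36ac + 45ab + 63a + 54a^2 - 25b - 35 - 30a - 25b^2 - 35b - 30ab)(5 + 6a + 4b - 8c)    [distributive law]
= (30bc + 42c + 36ac + 15ab + 33a + 54a^2 - 60b - 35 - 25b^2)(5 + 6a + 4b - 8c)    [combine like terms]
= 150bc + 180abc + 120b^2c - 240bc^2 + 210c + 252ac + 168bc - 336c^2 + 180ac + 216a^2c + 144abc - 288ac^2 + 75ab + 90a^2b + 60ab^2 - 120abc + 165a + 198a^2 + 132ab - 264ac + 270a^2 + 324a^3 + 216a^2b - 432a^2c - 300b - 360ab - 240b^2 + 480bc - 175 - 210a - 140b + 280c - 125b^2 - 150ab^2 - 100b^3 + 200b^2c    [distributive law]
= 798bc + 204abc + 320b^2c - 240bc^2 + 490c + 168ac - 336c^2 - 216a^2c - 288ac^2 - 153ab + 306a^2b - 90ab^2 - 45a + 468a^2 + 324a^3 - 440b - 365b^2 - 175 - 100b^3    [combine like terms]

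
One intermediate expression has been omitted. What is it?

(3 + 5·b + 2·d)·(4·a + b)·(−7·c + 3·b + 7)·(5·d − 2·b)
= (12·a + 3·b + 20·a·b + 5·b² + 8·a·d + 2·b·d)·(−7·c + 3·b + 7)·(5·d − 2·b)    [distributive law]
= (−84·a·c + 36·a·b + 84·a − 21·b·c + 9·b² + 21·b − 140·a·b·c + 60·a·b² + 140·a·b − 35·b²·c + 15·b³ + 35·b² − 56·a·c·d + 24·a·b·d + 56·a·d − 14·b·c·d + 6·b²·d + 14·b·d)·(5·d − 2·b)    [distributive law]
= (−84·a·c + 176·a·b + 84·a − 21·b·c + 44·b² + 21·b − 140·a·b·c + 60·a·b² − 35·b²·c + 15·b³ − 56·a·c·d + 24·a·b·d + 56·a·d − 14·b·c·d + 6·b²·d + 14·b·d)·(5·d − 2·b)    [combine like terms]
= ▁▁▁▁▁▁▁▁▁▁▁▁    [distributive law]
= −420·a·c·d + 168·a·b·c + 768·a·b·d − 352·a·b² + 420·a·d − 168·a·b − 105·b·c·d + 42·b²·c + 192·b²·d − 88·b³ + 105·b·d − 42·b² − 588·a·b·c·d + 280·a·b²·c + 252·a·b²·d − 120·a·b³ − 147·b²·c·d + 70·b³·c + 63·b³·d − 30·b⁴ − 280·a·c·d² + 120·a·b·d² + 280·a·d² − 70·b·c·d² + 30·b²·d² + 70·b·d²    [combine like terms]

Applying distributive law to the line above:

−420·a·c·d + 168·a·b·c + 880·a·b·d − 352·a·b² + 420·a·d − 168·a·b − 105·b·c·d + 42·b²·c + 220·b²·d − 88·b³ + 105·b·d − 42·b² − 700·a·b·c·d + 280·a·b²·c + 300·a·b²·d − 120·a·b³ − 175·b²·c·d + 70·b³·c + 75·b³·d − 30·b⁴ − 280·a·c·d² + 112·a·b·c·d + 120·a·b·d² − 48·a·b²·d + 280·a·d² − 112·a·b·d − 70·b·c·d² + 28·b²·c·d + 30·b²·d² − 12·b³·d + 70·b·d² − 28·b²·d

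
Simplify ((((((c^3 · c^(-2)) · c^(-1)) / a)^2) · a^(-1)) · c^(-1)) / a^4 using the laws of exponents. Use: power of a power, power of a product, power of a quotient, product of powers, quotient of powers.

((((((c^3 · c^(-2)) · c^(-1)) / a)^2) · a^(-1)) · c^(-1)) / a^4
= ((((((c^3 · c^(-2)) · c^(-1))^2) / (a^2)) · a^(-1)) · c^(-1)) / a^4    [power of a quotient]
= ((((((c^3 · c^(-2))^2) · ((c^(-1))^2)) / (a^2)) · a^(-1)) · c^(-1)) / a^4    [power of a product]
= (((((((c^3)^2) · ((c^(-2))^2)) · ((c^(-1))^2)) / (a^2)) · a^(-1)) · c^(-1)) / a^4    [power of a product]
= (((((c^6 · ((c^(-2))^2)) · ((c^(-1))^2)) / (a^2)) · a^(-1)) · c^(-1)) / a^4    [power of a power]
= (((((c^6 · c^(-4)) · ((c^(-1))^2)) / (a^2)) · a^(-1)) · c^(-1)) / a^4    [power of a power]
= ((((c^2 · ((c^(-1))^2)) / (a^2)) · a^(-1)) · c^(-1)) / a^4    [product of powers]
= ((((c^2 · c^(-2)) / (a^2)) · a^(-1)) · c^(-1)) / a^4    [power of a power]
= (((c^0 / (a^2)) · a^(-1)) · c^(-1)) / a^4    [product of powers]
= a^(-7)c^(-1)    [quotient of powers; product of powers]

a^(-7)c^(-1)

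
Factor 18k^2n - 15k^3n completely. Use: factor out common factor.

18k^2n - 15k^3n
= 3(6k^2n - 5k^3n)    [factor out 3]
= 3k^2n(6 - 5k)    [factor out k^2n]

3k^2n(6 - 5k)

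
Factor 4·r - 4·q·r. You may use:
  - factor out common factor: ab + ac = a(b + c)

4·r(1 - q)

4·r - 4·q·r
= 4(r - q·r)    [factor out 4]
= 4·r(1 - q)    [factor out r]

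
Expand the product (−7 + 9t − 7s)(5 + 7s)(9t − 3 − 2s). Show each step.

−450t + 105 + 322s − 1035st + 315s² + 405t² + 567st² − 567s²t + 98s³

(−7 + 9t − 7s)(5 + 7s)(9t − 3 − 2s)
= (−35 − 49s + 45t + 63st − 35s − 49s²)(9t − 3 − 2s)    [distributive law]
= (−35 − 84s + 45t + 63st − 49s²)(9t − 3 − 2s)    [combine like terms]
= −315t + 105 + 70s − 756st + 252s + 168s² + 405t² − 135t − 90st + 567st² − 189st − 126s²t − 441s²t + 147s² + 98s³    [distributive law]
= −450t + 105 + 322s − 1035st + 315s² + 405t² + 567st² − 567s²t + 98s³    [combine like terms]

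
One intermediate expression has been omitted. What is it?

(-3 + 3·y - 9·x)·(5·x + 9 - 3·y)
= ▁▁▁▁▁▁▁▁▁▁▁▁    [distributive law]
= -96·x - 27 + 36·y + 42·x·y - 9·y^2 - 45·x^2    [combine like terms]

Applying distributive law to the line above:

-15·x - 27 + 9·y + 15·x·y + 27·y - 9·y^2 - 45·x^2 - 81·x + 27·x·y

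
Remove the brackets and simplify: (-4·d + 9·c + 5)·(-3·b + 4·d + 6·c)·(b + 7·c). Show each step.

(-4·d + 9·c + 5)·(-3·b + 4·d + 6·c)·(b + 7·c)
= (12·b·d - 16·d^2 - 24·c·d - 27·b·c + 36·c·d + 54·c^2 - 15·b + 20·d + 30·c)·(b + 7·c)    [distributive law]
= (12·b·d - 16·d^2 + 12·c·d - 27·b·c + 54·c^2 - 15·b + 20·d + 30·c)·(b + 7·c)    [combine like terms]
= 12·b^2·d + 84·b·c·d - 16·b·d^2 - 112·c·d^2 + 12·b·c·d + 84·c^2·d - 27·b^2·c - 189·b·c^2 + 54·b·c^2 + 378·c^3 - 15·b^2 - 105·b·c + 20·b·d + 140·c·d + 30·b·c + 210·c^2    [distributive law]
= 12·b^2·d + 96·b·c·d - 16·b·d^2 - 112·c·d^2 + 84·c^2·d - 27·b^2·c - 135·b·c^2 + 378·c^3 - 15·b^2 - 75·b·c + 20·b·d + 140·c·d + 210·c^2    [combine like terms]

12·b^2·d + 96·b·c·d - 16·b·d^2 - 112·c·d^2 + 84·c^2·d - 27·b^2·c - 135·b·c^2 + 378·c^3 - 15·b^2 - 75·b·c + 20·b·d + 140·c·d + 210·c^2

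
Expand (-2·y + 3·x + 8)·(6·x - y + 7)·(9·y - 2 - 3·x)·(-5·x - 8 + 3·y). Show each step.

(-2·y + 3·x + 8)·(6·x - y + 7)·(9·y - 2 - 3·x)·(-5·x - 8 + 3·y)
= (-12·x·y + 2·y² - 14·y + 18·x² - 3·x·y + 21·x + 48·x - 8·y + 56)·(9·y - 2 - 3·x)·(-5·x - 8 + 3·y)    [distributive law]
= (-15·x·y + 2·y² - 22·y + 18·x² + 69·x + 56)·(9·y - 2 - 3·x)·(-5·x - 8 + 3·y)    [combine like terms]
= (-135·x·y² + 30·x·y + 45·x²·y + 18·y³ - 4·y² - 6·x·y² - 198·y² + 44·y + 66·x·y + 162·x²·y - 36·x² - 54·x³ + 621·x·y - 138·x - 207·x² + 504·y - 112 - 168·x)·(-5·x - 8 + 3·y)    [distributive law]
= (-141·x·y² + 717·x·y + 207·x²·y + 18·y³ - 202·y² + 548·y - 243·x² - 54·x³ - 306·x - 112)·(-5·x - 8 + 3·y)    [combine like terms]
= 705·x²·y² + 1128·x·y² - 423·x·y³ - 3585·x²·y - 5736·x·y + 2151·x·y² - 1035·x³·y - 1656·x²·y + 621·x²·y² - 90·x·y³ - 144·y³ + 54·y⁴ + 1010·x·y² + 1616·y² - 606·y³ - 2740·x·y - 4384·y + 1644·y² + 1215·x³ + 1944·x² - 729·x²·y + 270·x⁴ + 432·x³ - 162·x³·y + 1530·x² + 2448·x - 918·x·y + 560·x + 896 - 336·y    [distributive law]
= 1326·x²·y² + 4289·x·y² - 513·x·y³ - 5970·x²·y - 9394·x·y - 1197·x³·y - 750·y³ + 54·y⁴ + 3260·y² - 4720·y + 1647·x³ + 3474·x² + 270·x⁴ + 3008·x + 896    [combine like terms]

1326·x²·y² + 4289·x·y² - 513·x·y³ - 5970·x²·y - 9394·x·y - 1197·x³·y - 750·y³ + 54·y⁴ + 3260·y² - 4720·y + 1647·x³ + 3474·x² + 270·x⁴ + 3008·x + 896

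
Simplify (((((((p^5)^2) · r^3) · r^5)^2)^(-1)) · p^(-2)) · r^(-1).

(((((((p^5)^2) · r^3) · r^5)^2)^(-1)) · p^(-2)) · r^(-1)
= ((((((p^5)^2) · r^3) · r^5)^(-2)) · p^(-2)) · r^(-1)    [power of a power]
= ((((((p^5)^2) · r^3)^(-2)) · ((r^5)^(-2))) · p^(-2)) · r^(-1)    [power of a product]
= ((((((p^5)^2)^(-2)) · ((r^3)^(-2))) · ((r^5)^(-2))) · p^(-2)) · r^(-1)    [power of a product]
= (((((p^5)^(-4)) · ((r^3)^(-2))) · ((r^5)^(-2))) · p^(-2)) · r^(-1)    [power of a power]
= (((p^(-20) · ((r^3)^(-2))) · ((r^5)^(-2))) · p^(-2)) · r^(-1)    [power of a power]
= (((p^(-20) · r^(-6)) · ((r^5)^(-2))) · p^(-2)) · r^(-1)    [power of a power]
= (((p^(-20) · r^(-6)) · r^(-10)) · p^(-2)) · r^(-1)    [power of a power]
= p^(-22)r^(-17)    [product of powers]

p^(-22)r^(-17)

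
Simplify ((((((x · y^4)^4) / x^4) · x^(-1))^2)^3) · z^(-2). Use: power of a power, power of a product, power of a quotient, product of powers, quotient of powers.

x^(-6)·y^96·z^(-2)

((((((x · y^4)^4) / x^4) · x^(-1))^2)^3) · z^(-2)
= (((((x · y^4)^4) / x^4) · x^(-1))^6) · z^(-2)    [power of a power]
= (((((x · y^4)^4) / x^4)^6) · ((x^(-1))^6)) · z^(-2)    [power of a product]
= (((((x · y^4)^4)^6) / ((x^4)^6)) · ((x^(-1))^6)) · z^(-2)    [power of a quotient]
= ((((x · y^4)^24) / ((x^4)^6)) · ((x^(-1))^6)) · z^(-2)    [power of a power]
= ((((x^24) · ((y^4)^24)) / ((x^4)^6)) · ((x^(-1))^6)) · z^(-2)    [power of a product]
= (((x^24 · y^96) / ((x^4)^6)) · ((x^(-1))^6)) · z^(-2)    [power of a power]
= (((x^24 · y^96) / x^24) · ((x^(-1))^6)) · z^(-2)    [power of a power]
= (((x^24 · y^96) / x^24) · x^(-6)) · z^(-2)    [power of a power]
= x^(-6)·y^96·z^(-2)    [quotient of powers; product of powers]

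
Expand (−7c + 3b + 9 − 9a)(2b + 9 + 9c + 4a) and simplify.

13bc + 18c − 63c² − 109ac + 6b² + 45b − 6ab + 81 − 45a − 36a²

(−7c + 3b + 9 − 9a)(2b + 9 + 9c + 4a)
= −14bc − 63c − 63c² − 28ac + 6b² + 27b + 27bc + 12ab + 18b + 81 + 81c + 36a − 18ab − 81a − 81ac − 36a²    [distributive law]
= 13bc + 18c − 63c² − 109ac + 6b² + 45b − 6ab + 81 − 45a − 36a²    [combine like terms]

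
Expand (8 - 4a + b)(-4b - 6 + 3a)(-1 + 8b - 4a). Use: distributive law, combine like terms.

-346b - 300b^2 + 517ab + 48 + 144a - 180a^2 + 168ab^2 - 172a^2b + 48a^3 - 32b^3

(8 - 4a + b)(-4b - 6 + 3a)(-1 + 8b - 4a)
= (-32b - 48 + 24a + 16ab + 24a - 12a^2 - 4b^2 - 6b + 3ab)(-1 + 8b - 4a)    [distributive law]
= (-38b - 48 + 48a + 19ab - 12a^2 - 4b^2)(-1 + 8b - 4a)    [combine like terms]
= 38b - 304b^2 + 152ab + 48 - 384b + 192a - 48a + 384ab - 192a^2 - 19ab + 152ab^2 - 76a^2b + 12a^2 - 96a^2b + 48a^3 + 4b^2 - 32b^3 + 16ab^2    [distributive law]
= -346b - 300b^2 + 517ab + 48 + 144a - 180a^2 + 168ab^2 - 172a^2b + 48a^3 - 32b^3    [combine like terms]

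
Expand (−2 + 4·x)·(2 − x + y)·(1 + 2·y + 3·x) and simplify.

(−2 + 4·x)·(2 − x + y)·(1 + 2·y + 3·x)
= (−4 + 2·x − 2·y + 8·x − 4·x² + 4·x·y)·(1 + 2·y + 3·x)    [distributive law]
= (−4 + 10·x − 2·y − 4·x² + 4·x·y)·(1 + 2·y + 3·x)    [combine like terms]
= −4 − 8·y − 12·x + 10·x + 20·x·y + 30·x² − 2·y − 4·y² − 6·x·y − 4·x² − 8·x²·y − 12·x³ + 4·x·y + 8·x·y² + 12·x²·y    [distributive law]
= −4 − 10·y − 2·x + 18·x·y + 26·x² − 4·y² + 4·x²·y − 12·x³ + 8·x·y²    [combine like terms]

−4 − 10·y − 2·x + 18·x·y + 26·x² − 4·y² + 4·x²·y − 12·x³ + 8·x·y²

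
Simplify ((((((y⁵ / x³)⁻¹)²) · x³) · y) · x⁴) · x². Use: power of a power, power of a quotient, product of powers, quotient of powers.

((((((y⁵ / x³)⁻¹)²) · x³) · y) · x⁴) · x²
= (((((y⁵ / x³)⁻²) · x³) · y) · x⁴) · x²    [power of a power]
= ((((((y⁵)⁻²) / ((x³)⁻²)) · x³) · y) · x⁴) · x²    [power of a quotient]
= ((((y⁻¹⁰ / ((x³)⁻²)) · x³) · y) · x⁴) · x²    [power of a power]
= ((((y⁻¹⁰ / x⁻⁶) · x³) · y) · x⁴) · x²    [power of a power]
= x¹⁵y⁻⁹    [quotient of powers; product of powers]

x¹⁵y⁻⁹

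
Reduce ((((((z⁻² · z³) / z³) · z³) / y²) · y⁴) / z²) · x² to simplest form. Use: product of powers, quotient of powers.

x²y²z⁻¹

((((((z⁻² · z³) / z³) · z³) / y²) · y⁴) / z²) · x²
= (((((z / z³) · z³) / y²) · y⁴) / z²) · x²    [product of powers]
= ((((z⁻² · z³) / y²) · y⁴) / z²) · x²    [quotient of powers]
= (((z / y²) · y⁴) / z²) · x²    [product of powers]
= x²y²z⁻¹    [quotient of powers]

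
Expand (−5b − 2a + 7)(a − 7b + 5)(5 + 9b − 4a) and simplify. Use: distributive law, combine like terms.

314ab − 59ab^2 − 54a^2b − 491b^2 + 315b^3 − 55b + 2a^2 + 8a^3 − 155a + 175

(−5b − 2a + 7)(a − 7b + 5)(5 + 9b − 4a)
= (−5ab + 35b^2 − 25b − 2a^2 + 14ab − 10a + 7a − 49b + 35)(5 + 9b − 4a)    [distributive law]
= (9ab + 35b^2 − 74b − 2a^2 − 3a + 35)(5 + 9b − 4a)    [combine like terms]
= 45ab + 81ab^2 − 36a^2b + 175b^2 + 315b^3 − 140ab^2 − 370b − 666b^2 + 296ab − 10a^2 − 18a^2b + 8a^3 − 15a − 27ab + 12a^2 + 175 + 315b − 140a    [distributive law]
= 314ab − 59ab^2 − 54a^2b − 491b^2 + 315b^3 − 55b + 2a^2 + 8a^3 − 155a + 175    [combine like terms]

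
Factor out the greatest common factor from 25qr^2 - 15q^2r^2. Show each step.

25qr^2 - 15q^2r^2
= 5(5qr^2 - 3q^2r^2)    [factor out 5]
= 5qr^2(5 - 3q)    [factor out qr^2]

5qr^2(5 - 3q)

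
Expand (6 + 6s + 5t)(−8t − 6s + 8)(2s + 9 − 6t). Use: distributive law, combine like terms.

(6 + 6s + 5t)(−8t − 6s + 8)(2s + 9 − 6t)
= (−48t − 36s + 48 − 48st − 36s^2 + 48s − 40t^2 − 30st + 40t)(2s + 9 − 6t)    [distributive law]
= (−8t + 12s + 48 − 78st − 36s^2 − 40t^2)(2s + 9 − 6t)    [combine like terms]
= −16st − 72t + 48t^2 + 24s^2 + 108s − 72st + 96s + 432 − 288t − 156s^2t − 702st + 468st^2 − 72s^3 − 324s^2 + 216s^2t − 80st^2 − 360t^2 + 240t^3    [distributive law]
= −790st − 360t − 312t^2 − 300s^2 + 204s + 432 + 60s^2t + 388st^2 − 72s^3 + 240t^3    [combine like terms]

−790st − 360t − 312t^2 − 300s^2 + 204s + 432 + 60s^2t + 388st^2 − 72s^3 + 240t^3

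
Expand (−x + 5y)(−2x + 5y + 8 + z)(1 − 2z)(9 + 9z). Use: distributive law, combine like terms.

18x^2 − 18x^2z − 36x^2z^2 − 135xy + 135xyz + 270xyz^2 − 72x + 63xz + 153xz^2 + 18xz^3 + 225y^2 − 225y^2z − 450y^2z^2 + 360y − 315yz − 765yz^2 − 90yz^3

(−x + 5y)(−2x + 5y + 8 + z)(1 − 2z)(9 + 9z)
= (2x^2 − 5xy − 8x − xz − 10xy + 25y^2 + 40y + 5yz)(1 − 2z)(9 + 9z)    [distributive law]
= (2x^2 − 15xy − 8x − xz + 25y^2 + 40y + 5yz)(1 − 2z)(9 + 9z)    [combine like terms]
= (2x^2 − 4x^2z − 15xy + 30xyz − 8x + 16xz − xz + 2xz^2 + 25y^2 − 50y^2z + 40y − 80yz + 5yz − 10yz^2)(9 + 9z)    [distributive law]
= (2x^2 − 4x^2z − 15xy + 30xyz − 8x + 15xz + 2xz^2 + 25y^2 − 50y^2z + 40y − 75yz − 10yz^2)(9 + 9z)    [combine like terms]
= 18x^2 + 18x^2z − 36x^2z − 36x^2z^2 − 135xy − 135xyz + 270xyz + 270xyz^2 − 72x − 72xz + 135xz + 135xz^2 + 18xz^2 + 18xz^3 + 225y^2 + 225y^2z − 450y^2z − 450y^2z^2 + 360y + 360yz − 675yz − 675yz^2 − 90yz^2 − 90yz^3    [distributive law]
= 18x^2 − 18x^2z − 36x^2z^2 − 135xy + 135xyz + 270xyz^2 − 72x + 63xz + 153xz^2 + 18xz^3 + 225y^2 − 225y^2z − 450y^2z^2 + 360y − 315yz − 765yz^2 − 90yz^3    [combine like terms]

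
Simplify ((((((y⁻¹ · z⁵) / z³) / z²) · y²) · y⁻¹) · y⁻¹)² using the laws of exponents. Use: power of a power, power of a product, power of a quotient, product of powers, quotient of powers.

((((((y⁻¹ · z⁵) / z³) / z²) · y²) · y⁻¹) · y⁻¹)²
= ((((((y⁻¹ · z⁵) / z³) / z²) · y²) · y⁻¹)²) · ((y⁻¹)²)    [power of a product]
= ((((((y⁻¹ · z⁵) / z³) / z²) · y²)²) · ((y⁻¹)²)) · ((y⁻¹)²)    [power of a product]
= ((((((y⁻¹ · z⁵) / z³) / z²)²) · ((y²)²)) · ((y⁻¹)²)) · ((y⁻¹)²)    [power of a product]
= ((((((y⁻¹ · z⁵) / z³)²) / ((z²)²)) · ((y²)²)) · ((y⁻¹)²)) · ((y⁻¹)²)    [power of a quotient]
= ((((((y⁻¹ · z⁵)²) / ((z³)²)) / ((z²)²)) · ((y²)²)) · ((y⁻¹)²)) · ((y⁻¹)²)    [power of a quotient]
= (((((((y⁻¹)²) · ((z⁵)²)) / ((z³)²)) / ((z²)²)) · ((y²)²)) · ((y⁻¹)²)) · ((y⁻¹)²)    [power of a product]
= (((((y⁻² · ((z⁵)²)) / ((z³)²)) / ((z²)²)) · ((y²)²)) · ((y⁻¹)²)) · ((y⁻¹)²)    [power of a power]
= (((((y⁻² · z¹⁰) / ((z³)²)) / ((z²)²)) · ((y²)²)) · ((y⁻¹)²)) · ((y⁻¹)²)    [power of a power]
= (((((y⁻² · z¹⁰) / z⁶) / ((z²)²)) · ((y²)²)) · ((y⁻¹)²)) · ((y⁻¹)²)    [power of a power]
= (((((y⁻² · z¹⁰) / z⁶) / z⁴) · ((y²)²)) · ((y⁻¹)²)) · ((y⁻¹)²)    [power of a power]
= (((((y⁻² · z¹⁰) / z⁶) / z⁴) · y⁴) · ((y⁻¹)²)) · ((y⁻¹)²)    [power of a power]
= (((((y⁻² · z¹⁰) / z⁶) / z⁴) · y⁴) · y⁻²) · ((y⁻¹)²)    [power of a power]
= (((((y⁻² · z¹⁰) / z⁶) / z⁴) · y⁴) · y⁻²) · y⁻²    [power of a power]
= y⁻²    [quotient of powers; product of powers]

y⁻²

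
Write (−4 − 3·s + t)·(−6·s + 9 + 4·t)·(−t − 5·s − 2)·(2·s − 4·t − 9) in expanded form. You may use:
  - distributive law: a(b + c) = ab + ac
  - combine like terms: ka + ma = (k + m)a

(−4 − 3·s + t)·(−6·s + 9 + 4·t)·(−t − 5·s − 2)·(2·s − 4·t − 9)
= (24·s − 36 − 16·t + 18·s^2 − 27·s − 12·s·t − 6·s·t + 9·t + 4·t^2)·(−t − 5·s − 2)·(2·s − 4·t − 9)    [distributive law]
= (−3·s − 36 − 7·t + 18·s^2 − 18·s·t + 4·t^2)·(−t − 5·s − 2)·(2·s − 4·t − 9)    [combine like terms]
= (3·s·t + 15·s^2 + 6·s + 36·t + 180·s + 72 + 7·t^2 + 35·s·t + 14·t − 18·s^2·t − 90·s^3 − 36·s^2 + 18·s·t^2 + 90·s^2·t + 36·s·t − 4·t^3 − 20·s·t^2 − 8·t^2)·(2·s − 4·t − 9)    [distributive law]
= (74·s·t − 21·s^2 + 186·s + 50·t + 72 − t^2 + 72·s^2·t − 90·s^3 − 2·s·t^2 − 4·t^3)·(2·s − 4·t − 9)    [combine like terms]
= 148·s^2·t − 296·s·t^2 − 666·s·t − 42·s^3 + 84·s^2·t + 189·s^2 + 372·s^2 − 744·s·t − 1674·s + 100·s·t − 200·t^2 − 450·t + 144·s − 288·t − 648 − 2·s·t^2 + 4·t^3 + 9·t^2 + 144·s^3·t − 288·s^2·t^2 − 648·s^2·t − 180·s^4 + 360·s^3·t + 810·s^3 − 4·s^2·t^2 + 8·s·t^3 + 18·s·t^2 − 8·s·t^3 + 16·t^4 + 36·t^3    [distributive law]
= −416·s^2·t − 280·s·t^2 − 1310·s·t + 768·s^3 + 561·s^2 − 1530·s − 191·t^2 − 738·t − 648 + 40·t^3 + 504·s^3·t − 292·s^2·t^2 − 180·s^4 + 16·t^4    [combine like terms]

−416·s^2·t − 280·s·t^2 − 1310·s·t + 768·s^3 + 561·s^2 − 1530·s − 191·t^2 − 738·t − 648 + 40·t^3 + 504·s^3·t − 292·s^2·t^2 − 180·s^4 + 16·t^4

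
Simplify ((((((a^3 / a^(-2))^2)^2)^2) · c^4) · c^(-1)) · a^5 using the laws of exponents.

a^45·c^3

((((((a^3 / a^(-2))^2)^2)^2) · c^4) · c^(-1)) · a^5
= (((((a^3 / a^(-2))^2)^4) · c^4) · c^(-1)) · a^5    [power of a power]
= ((((a^3 / a^(-2))^8) · c^4) · c^(-1)) · a^5    [power of a power]
= (((((a^3)^8) / ((a^(-2))^8)) · c^4) · c^(-1)) · a^5    [power of a quotient]
= (((a^24 / ((a^(-2))^8)) · c^4) · c^(-1)) · a^5    [power of a power]
= (((a^24 / a^(-16)) · c^4) · c^(-1)) · a^5    [power of a power]
= ((a^40 · c^4) · c^(-1)) · a^5    [quotient of powers]
= a^45·c^3    [product of powers]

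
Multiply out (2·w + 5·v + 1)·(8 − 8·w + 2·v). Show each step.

8·w − 16·w^2 − 36·v·w + 42·v + 10·v^2 + 8

(2·w + 5·v + 1)·(8 − 8·w + 2·v)
= 16·w − 16·w^2 + 4·v·w + 40·v − 40·v·w + 10·v^2 + 8 − 8·w + 2·v    [distributive law]
= 8·w − 16·w^2 − 36·v·w + 42·v + 10·v^2 + 8    [combine like terms]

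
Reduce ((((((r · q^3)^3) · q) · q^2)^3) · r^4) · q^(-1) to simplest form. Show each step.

((((((r · q^3)^3) · q) · q^2)^3) · r^4) · q^(-1)
= ((((((r · q^3)^3) · q)^3) · ((q^2)^3)) · r^4) · q^(-1)    [power of a product]
= ((((((r · q^3)^3)^3) · (q^3)) · ((q^2)^3)) · r^4) · q^(-1)    [power of a product]
= (((((r · q^3)^9) · (q^3)) · ((q^2)^3)) · r^4) · q^(-1)    [power of a power]
= (((((r^9) · ((q^3)^9)) · (q^3)) · ((q^2)^3)) · r^4) · q^(-1)    [power of a product]
= ((((r^9 · q^27) · (q^3)) · ((q^2)^3)) · r^4) · q^(-1)    [power of a power]
= ((((r^9 · q^27) · q^3) · q^6) · r^4) · q^(-1)    [power of a power]
= q^35r^13    [product of powers]

q^35r^13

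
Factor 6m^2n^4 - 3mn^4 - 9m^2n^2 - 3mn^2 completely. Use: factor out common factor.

3mn^2(2mn^2 - n^2 - 3m - 1)

6m^2n^4 - 3mn^4 - 9m^2n^2 - 3mn^2
= 3(2m^2n^4 - mn^4 - 3m^2n^2 - mn^2)    [factor out 3]
= 3mn^2(2mn^2 - n^2 - 3m - 1)    [factor out mn^2]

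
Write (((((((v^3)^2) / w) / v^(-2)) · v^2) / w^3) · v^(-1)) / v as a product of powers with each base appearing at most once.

(((((((v^3)^2) / w) / v^(-2)) · v^2) / w^3) · v^(-1)) / v
= (((((v^6 / w) / v^(-2)) · v^2) / w^3) · v^(-1)) / v    [power of a power]
= v^8w^(-4)    [quotient of powers; product of powers]

v^8w^(-4)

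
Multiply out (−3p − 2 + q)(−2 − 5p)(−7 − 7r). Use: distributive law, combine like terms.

−112p − 112pr − 105p^2 − 105p^2r − 28 − 28r + 14q + 14qr + 35pq + 35pqr

(−3p − 2 + q)(−2 − 5p)(−7 − 7r)
= (6p + 15p^2 + 4 + 10p − 2q − 5pq)(−7 − 7r)    [distributive law]
= (16p + 15p^2 + 4 − 2q − 5pq)(−7 − 7r)    [combine like terms]
= −112p − 112pr − 105p^2 − 105p^2r − 28 − 28r + 14q + 14qr + 35pq + 35pqr    [distributive law]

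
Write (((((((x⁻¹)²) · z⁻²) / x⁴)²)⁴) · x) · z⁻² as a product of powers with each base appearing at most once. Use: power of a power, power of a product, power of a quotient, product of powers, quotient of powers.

(((((((x⁻¹)²) · z⁻²) / x⁴)²)⁴) · x) · z⁻²
= ((((((x⁻¹)²) · z⁻²) / x⁴)⁸) · x) · z⁻²    [power of a power]
= ((((((x⁻¹)²) · z⁻²)⁸) / ((x⁴)⁸)) · x) · z⁻²    [power of a quotient]
= ((((((x⁻¹)²)⁸) · ((z⁻²)⁸)) / ((x⁴)⁸)) · x) · z⁻²    [power of a product]
= (((((x⁻¹)¹⁶) · ((z⁻²)⁸)) / ((x⁴)⁸)) · x) · z⁻²    [power of a power]
= (((x⁻¹⁶ · ((z⁻²)⁸)) / ((x⁴)⁸)) · x) · z⁻²    [power of a power]
= (((x⁻¹⁶ · z⁻¹⁶) / ((x⁴)⁸)) · x) · z⁻²    [power of a power]
= (((x⁻¹⁶ · z⁻¹⁶) / x³²) · x) · z⁻²    [power of a power]
= x⁻⁴⁷z⁻¹⁸    [quotient of powers; product of powers]

x⁻⁴⁷z⁻¹⁸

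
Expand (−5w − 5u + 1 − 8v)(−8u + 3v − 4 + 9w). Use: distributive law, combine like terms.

(−5w − 5u + 1 − 8v)(−8u + 3v − 4 + 9w)
= 40uw − 15vw + 20w − 45w^2 + 40u^2 − 15uv + 20u − 45uw − 8u + 3v − 4 + 9w + 64uv − 24v^2 + 32v − 72vw    [distributive law]
= −5uw − 87vw + 29w − 45w^2 + 40u^2 + 49uv + 12u + 35v − 4 − 24v^2    [combine like terms]

−5uw − 87vw + 29w − 45w^2 + 40u^2 + 49uv + 12u + 35v − 4 − 24v^2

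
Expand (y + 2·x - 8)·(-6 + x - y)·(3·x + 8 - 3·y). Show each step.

(y + 2·x - 8)·(-6 + x - y)·(3·x + 8 - 3·y)
= (-6·y + x·y - y^2 - 12·x + 2·x^2 - 2·x·y + 48 - 8·x + 8·y)·(3·x + 8 - 3·y)    [distributive law]
= (2·y - x·y - y^2 - 20·x + 2·x^2 + 48)·(3·x + 8 - 3·y)    [combine like terms]
= 6·x·y + 16·y - 6·y^2 - 3·x^2·y - 8·x·y + 3·x·y^2 - 3·x·y^2 - 8·y^2 + 3·y^3 - 60·x^2 - 160·x + 60·x·y + 6·x^3 + 16·x^2 - 6·x^2·y + 144·x + 384 - 144·y    [distributive law]
= 58·x·y - 128·y - 14·y^2 - 9·x^2·y + 3·y^3 - 44·x^2 - 16·x + 6·x^3 + 384    [combine like terms]

58·x·y - 128·y - 14·y^2 - 9·x^2·y + 3·y^3 - 44·x^2 - 16·x + 6·x^3 + 384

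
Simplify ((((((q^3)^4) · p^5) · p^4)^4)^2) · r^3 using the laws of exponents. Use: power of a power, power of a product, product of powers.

p^72q^96r^3

((((((q^3)^4) · p^5) · p^4)^4)^2) · r^3
= (((((q^3)^4) · p^5) · p^4)^8) · r^3    [power of a power]
= (((((q^3)^4) · p^5)^8) · ((p^4)^8)) · r^3    [power of a product]
= (((((q^3)^4)^8) · ((p^5)^8)) · ((p^4)^8)) · r^3    [power of a product]
= ((((q^3)^32) · ((p^5)^8)) · ((p^4)^8)) · r^3    [power of a power]
= ((q^96 · ((p^5)^8)) · ((p^4)^8)) · r^3    [power of a power]
= ((q^96 · p^40) · ((p^4)^8)) · r^3    [power of a power]
= ((q^96 · p^40) · p^32) · r^3    [power of a power]
= p^72q^96r^3    [product of powers]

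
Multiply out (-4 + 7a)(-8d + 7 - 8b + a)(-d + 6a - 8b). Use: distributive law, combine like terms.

-32d^2 + 147ad - 288bd + 28d - 168a + 224b - 168ab - 256b^2 + 270a^2 + 56ad^2 - 343a^2d + 504abd - 392a^2b + 448ab^2 + 42a^3

(-4 + 7a)(-8d + 7 - 8b + a)(-d + 6a - 8b)
= (32d - 28 + 32b - 4a - 56ad + 49a - 56ab + 7a^2)(-d + 6a - 8b)    [distributive law]
= (32d - 28 + 32b + 45a - 56ad - 56ab + 7a^2)(-d + 6a - 8b)    [combine like terms]
= -32d^2 + 192ad - 256bd + 28d - 168a + 224b - 32bd + 192ab - 256b^2 - 45ad + 270a^2 - 360ab + 56ad^2 - 336a^2d + 448abd + 56abd - 336a^2b + 448ab^2 - 7a^2d + 42a^3 - 56a^2b    [distributive law]
= -32d^2 + 147ad - 288bd + 28d - 168a + 224b - 168ab - 256b^2 + 270a^2 + 56ad^2 - 343a^2d + 504abd - 392a^2b + 448ab^2 + 42a^3    [combine like terms]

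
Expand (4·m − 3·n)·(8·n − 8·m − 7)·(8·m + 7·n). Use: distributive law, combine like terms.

224·m^2·n + 200·m·n^2 − 256·m^3 − 224·m^2 − 28·m·n − 168·n^3 + 147·n^2

(4·m − 3·n)·(8·n − 8·m − 7)·(8·m + 7·n)
= (32·m·n − 32·m^2 − 28·m − 24·n^2 + 24·m·n + 21·n)·(8·m + 7·n)    [distributive law]
= (56·m·n − 32·m^2 − 28·m − 24·n^2 + 21·n)·(8·m + 7·n)    [combine like terms]
= 448·m^2·n + 392·m·n^2 − 256·m^3 − 224·m^2·n − 224·m^2 − 196·m·n − 192·m·n^2 − 168·n^3 + 168·m·n + 147·n^2    [distributive law]
= 224·m^2·n + 200·m·n^2 − 256·m^3 − 224·m^2 − 28·m·n − 168·n^3 + 147·n^2    [combine like terms]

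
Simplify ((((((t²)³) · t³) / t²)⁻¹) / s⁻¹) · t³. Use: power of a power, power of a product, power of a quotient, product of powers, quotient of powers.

s·t⁻⁴

((((((t²)³) · t³) / t²)⁻¹) / s⁻¹) · t³
= ((((((t²)³) · t³)⁻¹) / ((t²)⁻¹)) / s⁻¹) · t³    [power of a quotient]
= ((((((t²)³)⁻¹) · ((t³)⁻¹)) / ((t²)⁻¹)) / s⁻¹) · t³    [power of a product]
= (((((t²)⁻³) · ((t³)⁻¹)) / ((t²)⁻¹)) / s⁻¹) · t³    [power of a power]
= (((t⁻⁶ · ((t³)⁻¹)) / ((t²)⁻¹)) / s⁻¹) · t³    [power of a power]
= (((t⁻⁶ · t⁻³) / ((t²)⁻¹)) / s⁻¹) · t³    [power of a power]
= ((t⁻⁹ / ((t²)⁻¹)) / s⁻¹) · t³    [product of powers]
= ((t⁻⁹ / t⁻²) / s⁻¹) · t³    [power of a power]
= (t⁻⁷ / s⁻¹) · t³    [quotient of powers]
= s·t⁻⁴    [quotient of powers; product of powers]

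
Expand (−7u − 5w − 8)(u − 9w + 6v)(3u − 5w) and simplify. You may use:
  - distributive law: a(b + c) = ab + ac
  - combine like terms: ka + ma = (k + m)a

(−7u − 5w − 8)(u − 9w + 6v)(3u − 5w)
= (−7u^2 + 63uw − 42uv − 5uw + 45w^2 − 30vw − 8u + 72w − 48v)(3u − 5w)    [distributive law]
= (−7u^2 + 58uw − 42uv + 45w^2 − 30vw − 8u + 72w − 48v)(3u − 5w)    [combine like terms]
= −21u^3 + 35u^2w + 174u^2w − 290uw^2 − 126u^2v + 210uvw + 135uw^2 − 225w^3 − 90uvw + 150vw^2 − 24u^2 + 40uw + 216uw − 360w^2 − 144uv + 240vw    [distributive law]
= −21u^3 + 209u^2w − 155uw^2 − 126u^2v + 120uvw − 225w^3 + 150vw^2 − 24u^2 + 256uw − 360w^2 − 144uv + 240vw    [combine like terms]

−21u^3 + 209u^2w − 155uw^2 − 126u^2v + 120uvw − 225w^3 + 150vw^2 − 24u^2 + 256uw − 360w^2 − 144uv + 240vw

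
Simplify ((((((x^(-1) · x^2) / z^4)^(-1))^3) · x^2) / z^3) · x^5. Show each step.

((((((x^(-1) · x^2) / z^4)^(-1))^3) · x^2) / z^3) · x^5
= (((((x^(-1) · x^2) / z^4)^(-3)) · x^2) / z^3) · x^5    [power of a power]
= (((((x^(-1) · x^2)^(-3)) / ((z^4)^(-3))) · x^2) / z^3) · x^5    [power of a quotient]
= ((((((x^(-1))^(-3)) · ((x^2)^(-3))) / ((z^4)^(-3))) · x^2) / z^3) · x^5    [power of a product]
= ((((x^3 · ((x^2)^(-3))) / ((z^4)^(-3))) · x^2) / z^3) · x^5    [power of a power]
= ((((x^3 · x^(-6)) / ((z^4)^(-3))) · x^2) / z^3) · x^5    [power of a power]
= (((x^(-3) / ((z^4)^(-3))) · x^2) / z^3) · x^5    [product of powers]
= (((x^(-3) / z^(-12)) · x^2) / z^3) · x^5    [power of a power]
= x^4z^9    [quotient of powers; product of powers]

x^4z^9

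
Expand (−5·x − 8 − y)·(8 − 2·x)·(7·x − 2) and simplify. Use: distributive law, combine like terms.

−188·x^2 − 400·x + 70·x^3 + 128 − 60·x·y + 16·y + 14·x^2·y

(−5·x − 8 − y)·(8 − 2·x)·(7·x − 2)
= (−40·x + 10·x^2 − 64 + 16·x − 8·y + 2·x·y)·(7·x − 2)    [distributive law]
= (−24·x + 10·x^2 − 64 − 8·y + 2·x·y)·(7·x − 2)    [combine like terms]
= −168·x^2 + 48·x + 70·x^3 − 20·x^2 − 448·x + 128 − 56·x·y + 16·y + 14·x^2·y − 4·x·y    [distributive law]
= −188·x^2 − 400·x + 70·x^3 + 128 − 60·x·y + 16·y + 14·x^2·y    [combine like terms]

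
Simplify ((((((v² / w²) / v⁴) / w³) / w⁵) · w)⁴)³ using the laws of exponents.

v⁻²⁴w⁻¹⁰⁸

((((((v² / w²) / v⁴) / w³) / w⁵) · w)⁴)³
= (((((v² / w²) / v⁴) / w³) / w⁵) · w)¹²    [power of a power]
= (((((v² / w²) / v⁴) / w³) / w⁵)¹²) · (w¹²)    [power of a product]
= (((((v² / w²) / v⁴) / w³)¹²) / ((w⁵)¹²)) · (w¹²)    [power of a quotient]
= (((((v² / w²) / v⁴)¹²) / ((w³)¹²)) / ((w⁵)¹²)) · (w¹²)    [power of a quotient]
= (((((v² / w²)¹²) / ((v⁴)¹²)) / ((w³)¹²)) / ((w⁵)¹²)) · (w¹²)    [power of a quotient]
= ((((((v²)¹²) / ((w²)¹²)) / ((v⁴)¹²)) / ((w³)¹²)) / ((w⁵)¹²)) · (w¹²)    [power of a quotient]
= ((((v²⁴ / ((w²)¹²)) / ((v⁴)¹²)) / ((w³)¹²)) / ((w⁵)¹²)) · (w¹²)    [power of a power]
= ((((v²⁴ / w²⁴) / ((v⁴)¹²)) / ((w³)¹²)) / ((w⁵)¹²)) · (w¹²)    [power of a power]
= ((((v²⁴ / w²⁴) / v⁴⁸) / ((w³)¹²)) / ((w⁵)¹²)) · (w¹²)    [power of a power]
= ((((v²⁴ / w²⁴) / v⁴⁸) / w³⁶) / ((w⁵)¹²)) · (w¹²)    [power of a power]
= ((((v²⁴ / w²⁴) / v⁴⁸) / w³⁶) / w⁶⁰) · (w¹²)    [power of a power]
= v⁻²⁴w⁻¹⁰⁸    [quotient of powers; product of powers]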